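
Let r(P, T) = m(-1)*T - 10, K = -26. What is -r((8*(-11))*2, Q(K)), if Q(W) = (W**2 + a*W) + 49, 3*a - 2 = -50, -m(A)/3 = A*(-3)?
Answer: 10279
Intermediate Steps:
m(A) = 9*A (m(A) = -3*A*(-3) = -(-9)*A = 9*A)
a = -16 (a = 2/3 + (1/3)*(-50) = 2/3 - 50/3 = -16)
Q(W) = 49 + W**2 - 16*W (Q(W) = (W**2 - 16*W) + 49 = 49 + W**2 - 16*W)
r(P, T) = -10 - 9*T (r(P, T) = (9*(-1))*T - 10 = -9*T - 10 = -10 - 9*T)
-r((8*(-11))*2, Q(K)) = -(-10 - 9*(49 + (-26)**2 - 16*(-26))) = -(-10 - 9*(49 + 676 + 416)) = -(-10 - 9*1141) = -(-10 - 10269) = -1*(-10279) = 10279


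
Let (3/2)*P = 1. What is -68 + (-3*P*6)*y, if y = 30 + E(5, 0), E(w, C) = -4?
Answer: -380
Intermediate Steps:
P = ⅔ (P = (⅔)*1 = ⅔ ≈ 0.66667)
y = 26 (y = 30 - 4 = 26)
-68 + (-3*P*6)*y = -68 + (-3*⅔*6)*26 = -68 - 2*6*26 = -68 - 12*26 = -68 - 312 = -380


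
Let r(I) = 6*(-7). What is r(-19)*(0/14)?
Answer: 0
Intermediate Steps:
r(I) = -42
r(-19)*(0/14) = -0/14 = -42*0 = 0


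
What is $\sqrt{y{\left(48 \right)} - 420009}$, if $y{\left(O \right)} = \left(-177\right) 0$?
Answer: $i \sqrt{420009} \approx 648.08 i$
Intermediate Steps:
$y{\left(O \right)} = 0$
$\sqrt{y{\left(48 \right)} - 420009} = \sqrt{0 - 420009} = \sqrt{-420009} = i \sqrt{420009}$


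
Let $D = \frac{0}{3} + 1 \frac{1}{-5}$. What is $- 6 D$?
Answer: $\frac{6}{5} \approx 1.2$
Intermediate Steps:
$D = - \frac{1}{5}$ ($D = 0 \cdot \frac{1}{3} + 1 \left(- \frac{1}{5}\right) = 0 - \frac{1}{5} = - \frac{1}{5} \approx -0.2$)
$- 6 D = \left(-6\right) \left(- \frac{1}{5}\right) = \frac{6}{5}$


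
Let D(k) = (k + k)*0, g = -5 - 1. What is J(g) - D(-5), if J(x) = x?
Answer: -6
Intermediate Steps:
g = -6
D(k) = 0 (D(k) = (2*k)*0 = 0)
J(g) - D(-5) = -6 - 1*0 = -6 + 0 = -6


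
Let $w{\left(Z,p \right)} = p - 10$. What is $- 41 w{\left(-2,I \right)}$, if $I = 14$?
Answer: $-164$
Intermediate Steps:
$w{\left(Z,p \right)} = -10 + p$
$- 41 w{\left(-2,I \right)} = - 41 \left(-10 + 14\right) = \left(-41\right) 4 = -164$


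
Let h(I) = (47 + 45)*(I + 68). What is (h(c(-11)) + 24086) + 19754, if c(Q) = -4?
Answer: 49728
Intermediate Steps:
h(I) = 6256 + 92*I (h(I) = 92*(68 + I) = 6256 + 92*I)
(h(c(-11)) + 24086) + 19754 = ((6256 + 92*(-4)) + 24086) + 19754 = ((6256 - 368) + 24086) + 19754 = (5888 + 24086) + 19754 = 29974 + 19754 = 49728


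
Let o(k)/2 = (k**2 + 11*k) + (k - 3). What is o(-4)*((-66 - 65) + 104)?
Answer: 1890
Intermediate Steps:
o(k) = -6 + 2*k**2 + 24*k (o(k) = 2*((k**2 + 11*k) + (k - 3)) = 2*((k**2 + 11*k) + (-3 + k)) = 2*(-3 + k**2 + 12*k) = -6 + 2*k**2 + 24*k)
o(-4)*((-66 - 65) + 104) = (-6 + 2*(-4)**2 + 24*(-4))*((-66 - 65) + 104) = (-6 + 2*16 - 96)*(-131 + 104) = (-6 + 32 - 96)*(-27) = -70*(-27) = 1890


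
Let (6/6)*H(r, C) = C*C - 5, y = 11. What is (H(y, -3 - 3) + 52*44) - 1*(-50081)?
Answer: 52400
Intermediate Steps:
H(r, C) = -5 + C² (H(r, C) = C*C - 5 = C² - 5 = -5 + C²)
(H(y, -3 - 3) + 52*44) - 1*(-50081) = ((-5 + (-3 - 3)²) + 52*44) - 1*(-50081) = ((-5 + (-6)²) + 2288) + 50081 = ((-5 + 36) + 2288) + 50081 = (31 + 2288) + 50081 = 2319 + 50081 = 52400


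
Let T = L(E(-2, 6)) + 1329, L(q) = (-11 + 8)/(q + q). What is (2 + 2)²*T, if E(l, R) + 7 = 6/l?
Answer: 106332/5 ≈ 21266.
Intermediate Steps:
E(l, R) = -7 + 6/l
L(q) = -3/(2*q) (L(q) = -3*1/(2*q) = -3/(2*q))
T = 26583/20 (T = -3/(2*(-7 + 6/(-2))) + 1329 = -3/(2*(-7 + 6*(-½))) + 1329 = -3/(2*(-7 - 3)) + 1329 = -3/2/(-10) + 1329 = -3/2*(-⅒) + 1329 = 3/20 + 1329 = 26583/20 ≈ 1329.2)
(2 + 2)²*T = (2 + 2)²*(26583/20) = 4²*(26583/20) = 16*(26583/20) = 106332/5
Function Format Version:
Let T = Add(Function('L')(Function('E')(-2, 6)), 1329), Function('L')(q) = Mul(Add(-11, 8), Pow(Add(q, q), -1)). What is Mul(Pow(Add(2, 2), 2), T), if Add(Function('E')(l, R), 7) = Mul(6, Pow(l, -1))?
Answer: Rational(106332, 5) ≈ 21266.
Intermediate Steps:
Function('E')(l, R) = Add(-7, Mul(6, Pow(l, -1)))
Function('L')(q) = Mul(Rational(-3, 2), Pow(q, -1)) (Function('L')(q) = Mul(-3, Pow(Mul(2, q), -1)) = Mul(-3, Mul(Rational(1, 2), Pow(q, -1))) = Mul(Rational(-3, 2), Pow(q, -1)))
T = Rational(26583, 20) (T = Add(Mul(Rational(-3, 2), Pow(Add(-7, Mul(6, Pow(-2, -1))), -1)), 1329) = Add(Mul(Rational(-3, 2), Pow(Add(-7, Mul(6, Rational(-1, 2))), -1)), 1329) = Add(Mul(Rational(-3, 2), Pow(Add(-7, -3), -1)), 1329) = Add(Mul(Rational(-3, 2), Pow(-10, -1)), 1329) = Add(Mul(Rational(-3, 2), Rational(-1, 10)), 1329) = Add(Rational(3, 20), 1329) = Rational(26583, 20) ≈ 1329.2)
Mul(Pow(Add(2, 2), 2), T) = Mul(Pow(Add(2, 2), 2), Rational(26583, 20)) = Mul(Pow(4, 2), Rational(26583, 20)) = Mul(16, Rational(26583, 20)) = Rational(106332, 5)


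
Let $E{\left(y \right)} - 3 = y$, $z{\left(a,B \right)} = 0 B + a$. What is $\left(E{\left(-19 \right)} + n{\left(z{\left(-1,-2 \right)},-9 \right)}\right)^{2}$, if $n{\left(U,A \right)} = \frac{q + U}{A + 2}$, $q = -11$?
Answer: $\frac{10000}{49} \approx 204.08$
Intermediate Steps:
$z{\left(a,B \right)} = a$ ($z{\left(a,B \right)} = 0 + a = a$)
$E{\left(y \right)} = 3 + y$
$n{\left(U,A \right)} = \frac{-11 + U}{2 + A}$ ($n{\left(U,A \right)} = \frac{-11 + U}{A + 2} = \frac{-11 + U}{2 + A}$)
$\left(E{\left(-19 \right)} + n{\left(z{\left(-1,-2 \right)},-9 \right)}\right)^{2} = \left(\left(3 - 19\right) + \frac{-11 - 1}{2 - 9}\right)^{2} = \left(-16 + \frac{1}{-7} \left(-12\right)\right)^{2} = \left(-16 - - \frac{12}{7}\right)^{2} = \left(-16 + \frac{12}{7}\right)^{2} = \left(- \frac{100}{7}\right)^{2} = \frac{10000}{49}$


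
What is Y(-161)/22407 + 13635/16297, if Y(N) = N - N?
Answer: 13635/16297 ≈ 0.83666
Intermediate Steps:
Y(N) = 0
Y(-161)/22407 + 13635/16297 = 0/22407 + 13635/16297 = 0*(1/22407) + 13635*(1/16297) = 0 + 13635/16297 = 13635/16297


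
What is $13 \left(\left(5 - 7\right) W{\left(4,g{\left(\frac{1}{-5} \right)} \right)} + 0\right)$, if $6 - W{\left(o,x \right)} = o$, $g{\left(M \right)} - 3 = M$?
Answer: $-52$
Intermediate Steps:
$g{\left(M \right)} = 3 + M$
$W{\left(o,x \right)} = 6 - o$
$13 \left(\left(5 - 7\right) W{\left(4,g{\left(\frac{1}{-5} \right)} \right)} + 0\right) = 13 \left(\left(5 - 7\right) \left(6 - 4\right) + 0\right) = 13 \left(\left(-2\right) 2 + 0\right) = 13 \left(-4 + 0\right) = 13 \left(-4\right) = -52$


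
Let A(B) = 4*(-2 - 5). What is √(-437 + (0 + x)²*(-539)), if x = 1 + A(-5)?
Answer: 2*I*√98342 ≈ 627.19*I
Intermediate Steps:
A(B) = -28 (A(B) = 4*(-7) = -28)
x = -27 (x = 1 - 28 = -27)
√(-437 + (0 + x)²*(-539)) = √(-437 + (0 - 27)²*(-539)) = √(-437 + (-27)²*(-539)) = √(-437 + 729*(-539)) = √(-437 - 392931) = √(-393368) = 2*I*√98342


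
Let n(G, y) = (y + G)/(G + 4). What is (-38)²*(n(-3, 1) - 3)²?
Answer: 36100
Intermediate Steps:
n(G, y) = (G + y)/(4 + G)
(-38)²*(n(-3, 1) - 3)² = (-38)²*((-3 + 1)/(4 - 3) - 3)² = 1444*(-2/1 - 3)² = 1444*(1*(-2) - 3)² = 1444*(-2 - 3)² = 1444*(-5)² = 1444*25 = 36100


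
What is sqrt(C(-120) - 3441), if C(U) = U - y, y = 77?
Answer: I*sqrt(3638) ≈ 60.316*I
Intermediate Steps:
C(U) = -77 + U (C(U) = U - 1*77 = U - 77 = -77 + U)
sqrt(C(-120) - 3441) = sqrt((-77 - 120) - 3441) = sqrt(-197 - 3441) = sqrt(-3638) = I*sqrt(3638)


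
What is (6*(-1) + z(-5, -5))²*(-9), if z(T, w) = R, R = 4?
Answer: -36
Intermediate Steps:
z(T, w) = 4
(6*(-1) + z(-5, -5))²*(-9) = (6*(-1) + 4)²*(-9) = (-6 + 4)²*(-9) = (-2)²*(-9) = 4*(-9) = -36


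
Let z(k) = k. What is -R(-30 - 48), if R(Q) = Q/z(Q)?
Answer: -1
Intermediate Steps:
R(Q) = 1 (R(Q) = Q/Q = 1)
-R(-30 - 48) = -1*1 = -1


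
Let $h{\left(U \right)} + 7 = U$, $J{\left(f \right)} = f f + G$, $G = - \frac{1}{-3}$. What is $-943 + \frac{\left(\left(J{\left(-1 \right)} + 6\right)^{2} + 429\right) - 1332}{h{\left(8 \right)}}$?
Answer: $- \frac{16130}{9} \approx -1792.2$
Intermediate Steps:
$G = \frac{1}{3}$ ($G = \left(-1\right) \left(- \frac{1}{3}\right) = \frac{1}{3} \approx 0.33333$)
$J{\left(f \right)} = \frac{1}{3} + f^{2}$ ($J{\left(f \right)} = f f + \frac{1}{3} = f^{2} + \frac{1}{3} = \frac{1}{3} + f^{2}$)
$h{\left(U \right)} = -7 + U$
$-943 + \frac{\left(\left(J{\left(-1 \right)} + 6\right)^{2} + 429\right) - 1332}{h{\left(8 \right)}} = -943 + \frac{\left(\left(\left(\frac{1}{3} + \left(-1\right)^{2}\right) + 6\right)^{2} + 429\right) - 1332}{-7 + 8} = -943 + \frac{\left(\left(\left(\frac{1}{3} + 1\right) + 6\right)^{2} + 429\right) - 1332}{1} = -943 + \left(\left(\left(\frac{4}{3} + 6\right)^{2} + 429\right) - 1332\right) 1 = -943 + \left(\left(\left(\frac{22}{3}\right)^{2} + 429\right) - 1332\right) 1 = -943 + \left(\left(\frac{484}{9} + 429\right) - 1332\right) 1 = -943 + \left(\frac{4345}{9} - 1332\right) 1 = -943 - \frac{7643}{9} = - \frac{16130}{9}$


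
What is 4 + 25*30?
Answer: 754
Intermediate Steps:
4 + 25*30 = 4 + 750 = 754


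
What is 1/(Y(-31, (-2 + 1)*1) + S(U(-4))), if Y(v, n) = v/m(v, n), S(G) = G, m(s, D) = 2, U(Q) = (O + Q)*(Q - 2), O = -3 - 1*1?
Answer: 2/65 ≈ 0.030769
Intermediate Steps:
O = -4 (O = -3 - 1 = -4)
U(Q) = (-4 + Q)*(-2 + Q) (U(Q) = (-4 + Q)*(Q - 2) = (-4 + Q)*(-2 + Q))
Y(v, n) = v/2
1/(Y(-31, (-2 + 1)*1) + S(U(-4))) = 1/((½)*(-31) + (8 + (-4)² - 6*(-4))) = 1/(-31/2 + (8 + 16 + 24)) = 1/(-31/2 + 48) = 1/(65/2) = 2/65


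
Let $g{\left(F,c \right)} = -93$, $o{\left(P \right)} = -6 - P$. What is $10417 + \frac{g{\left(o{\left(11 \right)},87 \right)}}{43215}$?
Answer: $\frac{150056854}{14405} \approx 10417.0$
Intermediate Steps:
$10417 + \frac{g{\left(o{\left(11 \right)},87 \right)}}{43215} = 10417 - \frac{93}{43215} = 10417 - \frac{31}{14405} = \frac{150056854}{14405}$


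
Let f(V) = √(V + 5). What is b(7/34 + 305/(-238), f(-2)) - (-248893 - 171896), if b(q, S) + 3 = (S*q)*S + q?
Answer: 50073022/119 ≈ 4.2078e+5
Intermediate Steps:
f(V) = √(5 + V)
b(q, S) = -3 + q + q*S² (b(q, S) = -3 + ((S*q)*S + q) = -3 + (q*S² + q) = -3 + (q + q*S²) = -3 + q + q*S²)
b(7/34 + 305/(-238), f(-2)) - (-248893 - 171896) = (-3 + (7/34 + 305/(-238)) + (7/34 + 305/(-238))*(√(5 - 2))²) - (-248893 - 171896) = (-3 + (7*(1/34) + 305*(-1/238)) + (7*(1/34) + 305*(-1/238))*(√3)²) - 1*(-420789) = (-3 + (7/34 - 305/238) + (7/34 - 305/238)*3) + 420789 = (-3 - 128/119 - 128/119*3) + 420789 = (-3 - 128/119 - 384/119) + 420789 = -869/119 + 420789 = 50073022/119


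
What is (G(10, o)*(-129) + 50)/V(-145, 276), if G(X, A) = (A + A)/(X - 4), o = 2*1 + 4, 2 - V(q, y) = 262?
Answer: ⅘ ≈ 0.80000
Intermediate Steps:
V(q, y) = -260 (V(q, y) = 2 - 1*262 = 2 - 262 = -260)
o = 6 (o = 2 + 4 = 6)
G(X, A) = 2*A/(-4 + X) (G(X, A) = (2*A)/(-4 + X) = 2*A/(-4 + X))
(G(10, o)*(-129) + 50)/V(-145, 276) = ((2*6/(-4 + 10))*(-129) + 50)/(-260) = ((2*6/6)*(-129) + 50)*(-1/260) = ((2*6*(⅙))*(-129) + 50)*(-1/260) = (2*(-129) + 50)*(-1/260) = (-258 + 50)*(-1/260) = -208*(-1/260) = ⅘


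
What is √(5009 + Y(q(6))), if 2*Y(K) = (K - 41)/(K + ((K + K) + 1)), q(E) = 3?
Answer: √500710/10 ≈ 70.761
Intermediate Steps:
Y(K) = (-41 + K)/(2*(1 + 3*K)) (Y(K) = ((K - 41)/(K + ((K + K) + 1)))/2 = ((-41 + K)/(K + (2*K + 1)))/2 = ((-41 + K)/(K + (1 + 2*K)))/2 = ((-41 + K)/(1 + 3*K))/2 = (-41 + K)/(2*(1 + 3*K)))
√(5009 + Y(q(6))) = √(5009 + (-41 + 3)/(2*(1 + 3*3))) = √(5009 + (½)*(-38)/(1 + 9)) = √(5009 + (½)*(-38)/10) = √(5009 + (½)*(⅒)*(-38)) = √(5009 - 19/10) = √(50071/10) = √500710/10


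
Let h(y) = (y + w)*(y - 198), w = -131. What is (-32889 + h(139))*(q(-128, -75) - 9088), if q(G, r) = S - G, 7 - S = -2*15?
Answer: 297680203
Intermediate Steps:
S = 37 (S = 7 - (-2)*15 = 7 - 1*(-30) = 7 + 30 = 37)
h(y) = (-198 + y)*(-131 + y) (h(y) = (y - 131)*(y - 198) = (-131 + y)*(-198 + y) = (-198 + y)*(-131 + y))
q(G, r) = 37 - G
(-32889 + h(139))*(q(-128, -75) - 9088) = (-32889 + (25938 + 139**2 - 329*139))*((37 - 1*(-128)) - 9088) = (-32889 + (25938 + 19321 - 45731))*((37 + 128) - 9088) = (-32889 - 472)*(165 - 9088) = -33361*(-8923) = 297680203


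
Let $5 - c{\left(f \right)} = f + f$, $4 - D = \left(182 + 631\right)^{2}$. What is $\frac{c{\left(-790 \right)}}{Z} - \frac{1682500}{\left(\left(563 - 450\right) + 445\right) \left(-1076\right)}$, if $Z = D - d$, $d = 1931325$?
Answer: $\frac{54507203479}{19455395679} \approx 2.8017$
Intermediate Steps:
$D = -660965$ ($D = 4 - \left(182 + 631\right)^{2} = 4 - 813^{2} = 4 - 660969 = -660965$)
$c{\left(f \right)} = 5 - 2 f$ ($c{\left(f \right)} = 5 - \left(f + f\right) = 5 - 2 f$)
$Z = -2592290$ ($Z = -660965 - 1931325 = -2592290$)
$\frac{c{\left(-790 \right)}}{Z} - \frac{1682500}{\left(\left(563 - 450\right) + 445\right) \left(-1076\right)} = \frac{5 - -1580}{-2592290} - \frac{1682500}{\left(\left(563 - 450\right) + 445\right) \left(-1076\right)} = \left(5 + 1580\right) \left(- \frac{1}{2592290}\right) - \frac{1682500}{\left(\left(563 - 450\right) + 445\right) \left(-1076\right)} = 1585 \left(- \frac{1}{2592290}\right) - \frac{1682500}{\left(113 + 445\right) \left(-1076\right)} = - \frac{317}{518458} - \frac{1682500}{558 \left(-1076\right)} = - \frac{317}{518458} - \frac{1682500}{-600408} = - \frac{317}{518458} - - \frac{420625}{150102} = - \frac{317}{518458} + \frac{420625}{150102} = \frac{54507203479}{19455395679}$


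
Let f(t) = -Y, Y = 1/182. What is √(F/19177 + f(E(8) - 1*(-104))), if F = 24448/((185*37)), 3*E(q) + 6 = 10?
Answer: 3*I*√245899205585670/645689590 ≈ 0.072858*I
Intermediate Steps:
Y = 1/182 ≈ 0.0054945
E(q) = 4/3 (E(q) = -2 + (⅓)*10 = -2 + 10/3 = 4/3)
F = 24448/6845 ≈ 3.5717
f(t) = -1/182 (f(t) = -1*1/182 = -1/182)
√(F/19177 + f(E(8) - 1*(-104))) = √((24448/6845)/19177 - 1/182) = √((24448/6845)*(1/19177) - 1/182) = √(24448/131266565 - 1/182) = √(-126817029/23890514830) = 3*I*√245899205585670/645689590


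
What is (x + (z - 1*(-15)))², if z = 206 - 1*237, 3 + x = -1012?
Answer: 1062961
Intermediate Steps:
x = -1015 (x = -3 - 1012 = -1015)
z = -31 (z = 206 - 237 = -31)
(x + (z - 1*(-15)))² = (-1015 + (-31 - 1*(-15)))² = (-1015 + (-31 + 15))² = (-1015 - 16)² = (-1031)² = 1062961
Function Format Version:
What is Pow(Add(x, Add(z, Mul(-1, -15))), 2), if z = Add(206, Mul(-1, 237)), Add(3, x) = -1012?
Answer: 1062961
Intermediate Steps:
x = -1015 (x = Add(-3, -1012) = -1015)
z = -31 (z = Add(206, -237) = -31)
Pow(Add(x, Add(z, Mul(-1, -15))), 2) = Pow(Add(-1015, Add(-31, Mul(-1, -15))), 2) = Pow(Add(-1015, Add(-31, 15)), 2) = Pow(Add(-1015, -16), 2) = Pow(-1031, 2) = 1062961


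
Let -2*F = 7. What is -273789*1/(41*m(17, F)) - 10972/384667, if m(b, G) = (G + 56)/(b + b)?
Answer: -2387214525448/551997145 ≈ -4324.7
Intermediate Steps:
F = -7/2 (F = -1/2*7 = -7/2 ≈ -3.5000)
m(b, G) = (56 + G)/(2*b) (m(b, G) = (56 + G)/((2*b)) = (56 + G)*(1/(2*b)) = (56 + G)/(2*b))
-273789*1/(41*m(17, F)) - 10972/384667 = -273789*34/(41*(56 - 7/2)) - 10972/384667 = -273789/(41*((1/2)*(1/17)*(105/2))) - 10972*1/384667 = -273789/(41*(105/68)) - 10972/384667 = -273789/4305/68 - 10972/384667 = -273789*68/4305 - 10972/384667 = -6205884/1435 - 10972/384667 = -2387214525448/551997145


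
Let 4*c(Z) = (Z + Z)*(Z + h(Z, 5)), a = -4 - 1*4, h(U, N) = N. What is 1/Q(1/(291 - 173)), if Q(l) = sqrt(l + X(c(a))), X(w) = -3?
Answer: -I*sqrt(41654)/353 ≈ -0.57817*I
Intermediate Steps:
a = -8 (a = -4 - 4 = -8)
c(Z) = Z*(5 + Z)/2 (c(Z) = ((Z + Z)*(Z + 5))/4 = ((2*Z)*(5 + Z))/4 = (2*Z*(5 + Z))/4 = Z*(5 + Z)/2)
Q(l) = sqrt(-3 + l) (Q(l) = sqrt(l - 3) = sqrt(-3 + l))
1/Q(1/(291 - 173)) = 1/(sqrt(-3 + 1/(291 - 173))) = 1/(sqrt(-3 + 1/118)) = 1/(sqrt(-353/118)) = 1/(I*sqrt(41654)/118) = -I*sqrt(41654)/353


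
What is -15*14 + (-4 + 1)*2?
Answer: -216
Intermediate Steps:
-15*14 + (-4 + 1)*2 = -210 - 3*2 = -210 - 6 = -216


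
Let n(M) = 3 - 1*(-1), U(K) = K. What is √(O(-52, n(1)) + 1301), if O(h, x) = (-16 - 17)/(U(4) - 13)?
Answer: √11742/3 ≈ 36.120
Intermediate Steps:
n(M) = 4 (n(M) = 3 + 1 = 4)
O(h, x) = 11/3 (O(h, x) = (-16 - 17)/(4 - 13) = -33/(-9) = -33*(-⅑) = 11/3)
√(O(-52, n(1)) + 1301) = √(11/3 + 1301) = √(3914/3) = √11742/3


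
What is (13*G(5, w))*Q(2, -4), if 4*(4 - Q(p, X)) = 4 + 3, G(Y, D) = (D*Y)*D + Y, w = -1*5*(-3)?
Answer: 66105/2 ≈ 33053.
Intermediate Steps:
w = 15 (w = -5*(-3) = 15)
G(Y, D) = Y + Y*D² (G(Y, D) = Y*D² + Y = Y + Y*D²)
Q(p, X) = 9/4 (Q(p, X) = 4 - (4 + 3)/4 = 4 - ¼*7 = 4 - 7/4 = 9/4)
(13*G(5, w))*Q(2, -4) = (13*(5*(1 + 15²)))*(9/4) = (13*(5*(1 + 225)))*(9/4) = (13*(5*226))*(9/4) = (13*1130)*(9/4) = 14690*(9/4) = 66105/2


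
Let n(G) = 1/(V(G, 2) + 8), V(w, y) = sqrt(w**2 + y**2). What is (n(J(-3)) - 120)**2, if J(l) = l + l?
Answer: 1031053/72 + 359*sqrt(10)/18 ≈ 14383.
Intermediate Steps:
J(l) = 2*l
n(G) = 1/(8 + sqrt(4 + G**2)) (n(G) = 1/(sqrt(G**2 + 2**2) + 8) = 1/(sqrt(G**2 + 4) + 8) = 1/(sqrt(4 + G**2) + 8) = 1/(8 + sqrt(4 + G**2)))
(n(J(-3)) - 120)**2 = (1/(8 + sqrt(4 + (2*(-3))**2)) - 120)**2 = (1/(8 + sqrt(4 + (-6)**2)) - 120)**2 = (1/(8 + sqrt(4 + 36)) - 120)**2 = (1/(8 + sqrt(40)) - 120)**2 = (1/(8 + 2*sqrt(10)) - 120)**2 = (-120 + 1/(8 + 2*sqrt(10)))**2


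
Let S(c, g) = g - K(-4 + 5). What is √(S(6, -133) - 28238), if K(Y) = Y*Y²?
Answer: 2*I*√7093 ≈ 168.44*I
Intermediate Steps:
K(Y) = Y³
S(c, g) = -1 + g (S(c, g) = g - (-4 + 5)³ = g - 1*1³ = g - 1*1 = g - 1 = -1 + g)
√(S(6, -133) - 28238) = √((-1 - 133) - 28238) = √(-134 - 28238) = √(-28372) = 2*I*√7093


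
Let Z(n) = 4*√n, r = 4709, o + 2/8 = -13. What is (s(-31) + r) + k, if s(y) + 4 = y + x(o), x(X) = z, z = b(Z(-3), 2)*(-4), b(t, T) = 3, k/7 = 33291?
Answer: 237699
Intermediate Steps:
o = -53/4 (o = -¼ - 13 = -53/4 ≈ -13.250)
k = 233037 (k = 7*33291 = 233037)
z = -12 (z = 3*(-4) = -12)
x(X) = -12
s(y) = -16 + y (s(y) = -4 + (y - 12) = -4 + (-12 + y) = -16 + y)
(s(-31) + r) + k = ((-16 - 31) + 4709) + 233037 = (-47 + 4709) + 233037 = 4662 + 233037 = 237699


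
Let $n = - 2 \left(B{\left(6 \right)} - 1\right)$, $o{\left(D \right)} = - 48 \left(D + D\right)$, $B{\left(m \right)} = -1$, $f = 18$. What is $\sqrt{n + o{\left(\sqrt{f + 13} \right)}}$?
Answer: $2 \sqrt{1 - 24 \sqrt{31}} \approx 23.033 i$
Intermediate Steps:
$o{\left(D \right)} = - 96 D$ ($o{\left(D \right)} = - 48 \cdot 2 D = - 96 D$)
$n = 4$ ($n = - 2 \left(-1 - 1\right) = \left(-2\right) \left(-2\right) = 4$)
$\sqrt{n + o{\left(\sqrt{f + 13} \right)}} = \sqrt{4 - 96 \sqrt{18 + 13}} = \sqrt{4 - 96 \sqrt{31}}$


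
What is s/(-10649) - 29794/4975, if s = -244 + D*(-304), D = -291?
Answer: -756170806/52978775 ≈ -14.273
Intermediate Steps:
s = 88220 (s = -244 - 291*(-304) = -244 + 88464 = 88220)
s/(-10649) - 29794/4975 = 88220/(-10649) - 29794/4975 = 88220*(-1/10649) - 29794*1/4975 = -88220/10649 - 29794/4975 = -756170806/52978775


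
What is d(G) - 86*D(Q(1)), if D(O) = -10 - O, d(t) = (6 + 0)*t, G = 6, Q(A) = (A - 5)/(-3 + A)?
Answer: 1068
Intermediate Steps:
Q(A) = (-5 + A)/(-3 + A)
d(t) = 6*t
d(G) - 86*D(Q(1)) = 6*6 - 86*(-10 - (-5 + 1)/(-3 + 1)) = 36 - 86*(-10 - (-4)/(-2)) = 36 - 86*(-10 - (-1)*(-4)/2) = 36 - 86*(-10 - 1*2) = 36 - 86*(-10 - 2) = 36 - 86*(-12) = 36 + 1032 = 1068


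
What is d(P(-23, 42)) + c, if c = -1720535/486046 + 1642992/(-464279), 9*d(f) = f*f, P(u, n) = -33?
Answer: 25707597092017/225660950834 ≈ 113.92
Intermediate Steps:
d(f) = f**2/9 (d(f) = (f*f)/9 = f**2/9)
c = -1597377958897/225660950834 (c = -1720535*1/486046 + 1642992*(-1/464279) = -1720535/486046 - 1642992/464279 = -1597377958897/225660950834 ≈ -7.0787)
d(P(-23, 42)) + c = (1/9)*(-33)**2 - 1597377958897/225660950834 = (1/9)*1089 - 1597377958897/225660950834 = 121 - 1597377958897/225660950834 = 25707597092017/225660950834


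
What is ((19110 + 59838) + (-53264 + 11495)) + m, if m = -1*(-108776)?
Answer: 145955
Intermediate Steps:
m = 108776
((19110 + 59838) + (-53264 + 11495)) + m = ((19110 + 59838) + (-53264 + 11495)) + 108776 = (78948 - 41769) + 108776 = 37179 + 108776 = 145955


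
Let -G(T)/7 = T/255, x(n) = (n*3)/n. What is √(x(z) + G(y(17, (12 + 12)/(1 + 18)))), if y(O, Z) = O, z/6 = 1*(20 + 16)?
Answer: √570/15 ≈ 1.5916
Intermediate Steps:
z = 216 (z = 6*(1*(20 + 16)) = 6*(1*36) = 6*36 = 216)
x(n) = 3 (x(n) = (3*n)/n = 3)
G(T) = -7*T/255
√(x(z) + G(y(17, (12 + 12)/(1 + 18)))) = √(3 - 7/255*17) = √(3 - 7/15) = √(38/15) = √570/15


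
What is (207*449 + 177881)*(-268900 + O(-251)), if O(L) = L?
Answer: -72892550424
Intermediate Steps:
(207*449 + 177881)*(-268900 + O(-251)) = (207*449 + 177881)*(-268900 - 251) = (92943 + 177881)*(-269151) = 270824*(-269151) = -72892550424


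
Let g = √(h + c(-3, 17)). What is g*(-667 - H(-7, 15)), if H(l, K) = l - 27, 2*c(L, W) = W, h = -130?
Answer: -5697*I*√6/2 ≈ -6977.4*I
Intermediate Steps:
c(L, W) = W/2
H(l, K) = -27 + l
g = 9*I*√6/2 (g = √(-130 + (½)*17) = √(-130 + 17/2) = √(-243/2) = 9*I*√6/2 ≈ 11.023*I)
g*(-667 - H(-7, 15)) = (9*I*√6/2)*(-667 - (-27 - 7)) = (9*I*√6/2)*(-667 - 1*(-34)) = (9*I*√6/2)*(-667 + 34) = (9*I*√6/2)*(-633) = -5697*I*√6/2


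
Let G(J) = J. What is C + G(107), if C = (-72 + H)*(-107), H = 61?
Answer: 1284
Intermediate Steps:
C = 1177 (C = (-72 + 61)*(-107) = -11*(-107) = 1177)
C + G(107) = 1177 + 107 = 1284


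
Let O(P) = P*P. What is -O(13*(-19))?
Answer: -61009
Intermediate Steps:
O(P) = P²
-O(13*(-19)) = -(13*(-19))² = -1*(-247)² = -1*61009 = -61009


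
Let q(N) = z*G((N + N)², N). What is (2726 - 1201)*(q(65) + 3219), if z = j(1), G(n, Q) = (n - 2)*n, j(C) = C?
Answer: 435508613975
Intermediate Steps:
G(n, Q) = n*(-2 + n) (G(n, Q) = (-2 + n)*n = n*(-2 + n))
z = 1
q(N) = 4*N²*(-2 + 4*N²) (q(N) = 1*((N + N)²*(-2 + (N + N)²)) = 1*((2*N)²*(-2 + (2*N)²)) = 1*((4*N²)*(-2 + 4*N²)) = 1*(4*N²*(-2 + 4*N²)) = 4*N²*(-2 + 4*N²))
(2726 - 1201)*(q(65) + 3219) = (2726 - 1201)*(65²*(-8 + 16*65²) + 3219) = 1525*(4225*(-8 + 16*4225) + 3219) = 1525*(4225*(-8 + 67600) + 3219) = 1525*(4225*67592 + 3219) = 1525*(285576200 + 3219) = 1525*285579419 = 435508613975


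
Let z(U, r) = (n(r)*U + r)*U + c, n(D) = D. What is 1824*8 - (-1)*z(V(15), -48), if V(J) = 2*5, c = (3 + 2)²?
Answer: 9337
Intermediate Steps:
c = 25 (c = 5² = 25)
V(J) = 10
z(U, r) = 25 + U*(r + U*r) (z(U, r) = (r*U + r)*U + 25 = (U*r + r)*U + 25 = (r + U*r)*U + 25 = U*(r + U*r) + 25 = 25 + U*(r + U*r))
1824*8 - (-1)*z(V(15), -48) = 1824*8 - (-1)*(25 + 10*(-48) - 48*10²) = 14592 - (-1)*(25 - 480 - 48*100) = 14592 - (-1)*(25 - 480 - 4800) = 14592 - (-1)*(-5255) = 14592 - 1*5255 = 14592 - 5255 = 9337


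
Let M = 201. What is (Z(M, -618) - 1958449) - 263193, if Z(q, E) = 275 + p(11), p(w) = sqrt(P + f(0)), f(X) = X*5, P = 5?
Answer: -2221367 + sqrt(5) ≈ -2.2214e+6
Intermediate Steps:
f(X) = 5*X
p(w) = sqrt(5) (p(w) = sqrt(5 + 5*0) = sqrt(5 + 0) = sqrt(5))
Z(q, E) = 275 + sqrt(5)
(Z(M, -618) - 1958449) - 263193 = ((275 + sqrt(5)) - 1958449) - 263193 = (-1958174 + sqrt(5)) - 263193 = -2221367 + sqrt(5)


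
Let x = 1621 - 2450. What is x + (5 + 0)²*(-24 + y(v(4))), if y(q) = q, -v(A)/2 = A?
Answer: -1629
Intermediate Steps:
v(A) = -2*A
x = -829
x + (5 + 0)²*(-24 + y(v(4))) = -829 + (5 + 0)²*(-24 - 2*4) = -829 + 5²*(-24 - 8) = -829 + 25*(-32) = -829 - 800 = -1629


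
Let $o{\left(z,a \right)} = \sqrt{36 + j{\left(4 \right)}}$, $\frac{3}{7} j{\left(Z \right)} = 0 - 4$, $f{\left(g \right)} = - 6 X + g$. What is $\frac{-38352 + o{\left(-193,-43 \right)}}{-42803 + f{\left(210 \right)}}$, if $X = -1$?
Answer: $\frac{38352}{42587} - \frac{4 \sqrt{15}}{127761} \approx 0.90044$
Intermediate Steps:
$f{\left(g \right)} = 6 + g$ ($f{\left(g \right)} = \left(-6\right) \left(-1\right) + g = 6 + g$)
$j{\left(Z \right)} = - \frac{28}{3}$ ($j{\left(Z \right)} = \frac{7 \left(0 - 4\right)}{3} = \frac{7}{3} \left(-4\right) = - \frac{28}{3}$)
$o{\left(z,a \right)} = \frac{4 \sqrt{15}}{3}$ ($o{\left(z,a \right)} = \sqrt{36 - \frac{28}{3}} = \sqrt{\frac{80}{3}} = \frac{4 \sqrt{15}}{3}$)
$\frac{-38352 + o{\left(-193,-43 \right)}}{-42803 + f{\left(210 \right)}} = \frac{-38352 + \frac{4 \sqrt{15}}{3}}{-42803 + \left(6 + 210\right)} = \frac{-38352 + \frac{4 \sqrt{15}}{3}}{-42803 + 216} = \frac{-38352 + \frac{4 \sqrt{15}}{3}}{-42587} = \left(-38352 + \frac{4 \sqrt{15}}{3}\right) \left(- \frac{1}{42587}\right) = \frac{38352}{42587} - \frac{4 \sqrt{15}}{127761}$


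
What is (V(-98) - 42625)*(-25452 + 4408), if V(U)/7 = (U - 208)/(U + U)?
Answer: 6277393634/7 ≈ 8.9677e+8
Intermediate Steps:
V(U) = 7*(-208 + U)/(2*U) (V(U) = 7*((U - 208)/(U + U)) = 7*((-208 + U)/((2*U))) = 7*((-208 + U)*(1/(2*U))) = 7*((-208 + U)/(2*U)) = 7*(-208 + U)/(2*U))
(V(-98) - 42625)*(-25452 + 4408) = ((7/2 - 728/(-98)) - 42625)*(-25452 + 4408) = ((7/2 - 728*(-1/98)) - 42625)*(-21044) = ((7/2 + 52/7) - 42625)*(-21044) = (153/14 - 42625)*(-21044) = -596597/14*(-21044) = 6277393634/7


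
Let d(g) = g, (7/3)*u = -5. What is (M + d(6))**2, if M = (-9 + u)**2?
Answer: 40678884/2401 ≈ 16942.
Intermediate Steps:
u = -15/7 (u = (3/7)*(-5) = -15/7 ≈ -2.1429)
M = 6084/49 (M = (-9 - 15/7)**2 = (-78/7)**2 = 6084/49 ≈ 124.16)
(M + d(6))**2 = (6084/49 + 6)**2 = (6378/49)**2 = 40678884/2401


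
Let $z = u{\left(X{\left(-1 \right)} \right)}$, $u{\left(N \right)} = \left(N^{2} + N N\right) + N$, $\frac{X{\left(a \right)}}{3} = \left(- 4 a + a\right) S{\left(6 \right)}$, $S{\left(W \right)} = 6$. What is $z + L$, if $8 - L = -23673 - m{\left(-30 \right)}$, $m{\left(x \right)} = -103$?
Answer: $29464$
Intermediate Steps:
$X{\left(a \right)} = - 54 a$ ($X{\left(a \right)} = 3 \left(- 4 a + a\right) 6 = 3 - 3 a 6 = 3 \left(- 18 a\right) = - 54 a$)
$L = 23578$ ($L = 8 - \left(-23673 - -103\right) = 8 - \left(-23673 + 103\right) = 8 - -23570 = 8 + 23570 = 23578$)
$u{\left(N \right)} = N + 2 N^{2}$ ($u{\left(N \right)} = \left(N^{2} + N^{2}\right) + N = 2 N^{2} + N = N + 2 N^{2}$)
$z = 5886$ ($z = \left(-54\right) \left(-1\right) \left(1 + 2 \left(\left(-54\right) \left(-1\right)\right)\right) = 54 \left(1 + 2 \cdot 54\right) = 54 \left(1 + 108\right) = 54 \cdot 109 = 5886$)
$z + L = 5886 + 23578 = 29464$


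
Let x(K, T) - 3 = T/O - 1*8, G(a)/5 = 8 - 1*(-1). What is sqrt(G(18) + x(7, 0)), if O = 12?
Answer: 2*sqrt(10) ≈ 6.3246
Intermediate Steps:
G(a) = 45 (G(a) = 5*(8 - 1*(-1)) = 5*(8 + 1) = 5*9 = 45)
x(K, T) = -5 + T/12 (x(K, T) = 3 + (T/12 - 1*8) = 3 + (T*(1/12) - 8) = 3 + (T/12 - 8) = 3 + (-8 + T/12) = -5 + T/12)
sqrt(G(18) + x(7, 0)) = sqrt(45 + (-5 + (1/12)*0)) = sqrt(45 + (-5 + 0)) = sqrt(45 - 5) = sqrt(40) = 2*sqrt(10)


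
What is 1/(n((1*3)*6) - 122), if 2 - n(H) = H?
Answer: -1/138 ≈ -0.0072464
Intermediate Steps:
n(H) = 2 - H
1/(n((1*3)*6) - 122) = 1/((2 - 1*3*6) - 122) = 1/((2 - 3*6) - 122) = 1/((2 - 1*18) - 122) = 1/((2 - 18) - 122) = 1/(-16 - 122) = 1/(-138) = -1/138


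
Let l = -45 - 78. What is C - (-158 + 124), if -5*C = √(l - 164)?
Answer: 34 - I*√287/5 ≈ 34.0 - 3.3882*I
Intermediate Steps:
l = -123
C = -I*√287/5 (C = -√(-123 - 164)/5 = -I*√287/5 ≈ -3.3882*I)
C - (-158 + 124) = -I*√287/5 - (-158 + 124) = -I*√287/5 - 1*(-34) = -I*√287/5 + 34 = 34 - I*√287/5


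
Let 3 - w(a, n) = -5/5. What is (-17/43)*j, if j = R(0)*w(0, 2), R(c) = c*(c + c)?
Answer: 0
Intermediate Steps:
R(c) = 2*c² (R(c) = c*(2*c) = 2*c²)
w(a, n) = 4 (w(a, n) = 3 - (-5)/5 = 3 - 1*(-1) = 3 + 1 = 4)
j = 0 (j = (2*0²)*4 = (2*0)*4 = 0*4 = 0)
(-17/43)*j = -17/43*0 = 0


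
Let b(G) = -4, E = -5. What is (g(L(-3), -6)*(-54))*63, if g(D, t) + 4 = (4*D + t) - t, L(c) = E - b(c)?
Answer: 27216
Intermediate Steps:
L(c) = -1 (L(c) = -5 - 1*(-4) = -5 + 4 = -1)
g(D, t) = -4 + 4*D (g(D, t) = -4 + ((4*D + t) - t) = -4 + ((t + 4*D) - t) = -4 + 4*D)
(g(L(-3), -6)*(-54))*63 = ((-4 + 4*(-1))*(-54))*63 = ((-4 - 4)*(-54))*63 = -8*(-54)*63 = 432*63 = 27216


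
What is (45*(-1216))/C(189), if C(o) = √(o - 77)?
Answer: -13680*√7/7 ≈ -5170.6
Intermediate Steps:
C(o) = √(-77 + o)
(45*(-1216))/C(189) = (45*(-1216))/(√(-77 + 189)) = -54720*√7/28 = -13680*√7/7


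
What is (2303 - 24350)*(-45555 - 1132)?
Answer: 1029308289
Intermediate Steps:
(2303 - 24350)*(-45555 - 1132) = -22047*(-46687) = 1029308289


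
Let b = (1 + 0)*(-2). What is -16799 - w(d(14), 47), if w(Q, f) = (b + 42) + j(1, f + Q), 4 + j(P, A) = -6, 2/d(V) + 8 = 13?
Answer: -16829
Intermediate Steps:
d(V) = 2/5 (d(V) = 2/(-8 + 13) = 2/5)
j(P, A) = -10 (j(P, A) = -4 - 6 = -10)
b = -2 (b = 1*(-2) = -2)
w(Q, f) = 30 (w(Q, f) = (-2 + 42) - 10 = 40 - 10 = 30)
-16799 - w(d(14), 47) = -16799 - 1*30 = -16799 - 30 = -16829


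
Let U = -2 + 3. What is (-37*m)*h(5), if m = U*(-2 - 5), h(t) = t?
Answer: 1295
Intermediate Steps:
U = 1
m = -7 (m = 1*(-2 - 5) = 1*(-7) = -7)
(-37*m)*h(5) = -37*(-7)*5 = 259*5 = 1295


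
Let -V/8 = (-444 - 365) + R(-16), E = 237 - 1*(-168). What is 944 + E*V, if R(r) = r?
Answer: 2673944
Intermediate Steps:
E = 405 (E = 237 + 168 = 405)
V = 6600 (V = -8*((-444 - 365) - 16) = -8*(-809 - 16) = -8*(-825) = 6600)
944 + E*V = 944 + 405*6600 = 944 + 2673000 = 2673944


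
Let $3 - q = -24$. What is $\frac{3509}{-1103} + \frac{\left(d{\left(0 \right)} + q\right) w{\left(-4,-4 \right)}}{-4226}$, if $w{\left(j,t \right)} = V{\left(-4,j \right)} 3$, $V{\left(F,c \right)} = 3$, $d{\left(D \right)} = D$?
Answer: $- \frac{15097063}{4661278} \approx -3.2388$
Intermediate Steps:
$q = 27$ ($q = 3 - -24 = 3 + 24 = 27$)
$w{\left(j,t \right)} = 9$ ($w{\left(j,t \right)} = 3 \cdot 3 = 9$)
$\frac{3509}{-1103} + \frac{\left(d{\left(0 \right)} + q\right) w{\left(-4,-4 \right)}}{-4226} = \frac{3509}{-1103} + \frac{\left(0 + 27\right) 9}{-4226} = 3509 \left(- \frac{1}{1103}\right) + 27 \cdot 9 \left(- \frac{1}{4226}\right) = - \frac{3509}{1103} + 243 \left(- \frac{1}{4226}\right) = - \frac{3509}{1103} - \frac{243}{4226} = - \frac{15097063}{4661278}$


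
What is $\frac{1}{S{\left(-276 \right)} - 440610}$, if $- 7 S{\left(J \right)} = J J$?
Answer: $- \frac{7}{3160446} \approx -2.2149 \cdot 10^{-6}$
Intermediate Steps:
$S{\left(J \right)} = - \frac{J^{2}}{7}$ ($S{\left(J \right)} = - \frac{J J}{7} = - \frac{J^{2}}{7}$)
$\frac{1}{S{\left(-276 \right)} - 440610} = \frac{1}{- \frac{\left(-276\right)^{2}}{7} - 440610} = \frac{1}{\left(- \frac{1}{7}\right) 76176 - 440610} = \frac{1}{- \frac{76176}{7} - 440610} = \frac{1}{- \frac{3160446}{7}} = - \frac{7}{3160446}$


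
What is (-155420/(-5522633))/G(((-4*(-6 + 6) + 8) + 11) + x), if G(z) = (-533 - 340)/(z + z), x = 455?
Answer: -49112720/1607086203 ≈ -0.030560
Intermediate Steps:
G(z) = -873/(2*z) (G(z) = -873*1/(2*z) = -873/(2*z))
(-155420/(-5522633))/G(((-4*(-6 + 6) + 8) + 11) + x) = (-155420/(-5522633))/((-873/(2*(((-4*(-6 + 6) + 8) + 11) + 455)))) = (-155420*(-1/5522633))/((-873/(2*(((-4*0 + 8) + 11) + 455)))) = 155420/(5522633*((-873/(2*(((0 + 8) + 11) + 455))))) = 155420/(5522633*((-873/(2*((8 + 11) + 455))))) = 155420/(5522633*((-873/(2*(19 + 455))))) = 155420/(5522633*((-873/2/474))) = 155420/(5522633*((-873/2*1/474))) = 155420/(5522633*(-291/316)) = (155420/5522633)*(-316/291) = -49112720/1607086203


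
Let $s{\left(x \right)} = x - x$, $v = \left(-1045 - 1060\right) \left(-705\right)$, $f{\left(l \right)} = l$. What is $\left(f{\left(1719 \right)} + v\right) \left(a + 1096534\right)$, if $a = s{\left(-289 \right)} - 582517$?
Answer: $763697673648$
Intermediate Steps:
$v = 1484025$ ($v = \left(-2105\right) \left(-705\right) = 1484025$)
$s{\left(x \right)} = 0$
$a = -582517$ ($a = 0 - 582517 = -582517$)
$\left(f{\left(1719 \right)} + v\right) \left(a + 1096534\right) = \left(1719 + 1484025\right) \left(-582517 + 1096534\right) = 1485744 \cdot 514017 = 763697673648$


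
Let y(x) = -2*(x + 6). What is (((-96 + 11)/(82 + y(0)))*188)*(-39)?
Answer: 62322/7 ≈ 8903.1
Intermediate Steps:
y(x) = -12 - 2*x (y(x) = -2*(6 + x) = -12 - 2*x)
(((-96 + 11)/(82 + y(0)))*188)*(-39) = (((-96 + 11)/(82 + (-12 - 2*0)))*188)*(-39) = (-85/(82 + (-12 + 0))*188)*(-39) = (-85/(82 - 12)*188)*(-39) = (-85/70*188)*(-39) = (-85*1/70*188)*(-39) = -17/14*188*(-39) = -1598/7*(-39) = 62322/7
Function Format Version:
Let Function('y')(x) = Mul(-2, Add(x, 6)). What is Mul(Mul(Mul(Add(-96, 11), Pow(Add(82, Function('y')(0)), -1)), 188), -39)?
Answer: Rational(62322, 7) ≈ 8903.1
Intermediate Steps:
Function('y')(x) = Add(-12, Mul(-2, x)) (Function('y')(x) = Mul(-2, Add(6, x)) = Add(-12, Mul(-2, x)))
Mul(Mul(Mul(Add(-96, 11), Pow(Add(82, Function('y')(0)), -1)), 188), -39) = Mul(Mul(Mul(Add(-96, 11), Pow(Add(82, Add(-12, Mul(-2, 0))), -1)), 188), -39) = Mul(Mul(Mul(-85, Pow(Add(82, Add(-12, 0)), -1)), 188), -39) = Mul(Mul(Mul(-85, Pow(Add(82, -12), -1)), 188), -39) = Mul(Mul(Mul(-85, Pow(70, -1)), 188), -39) = Mul(Mul(Mul(-85, Rational(1, 70)), 188), -39) = Mul(Mul(Rational(-17, 14), 188), -39) = Mul(Rational(-1598, 7), -39) = Rational(62322, 7)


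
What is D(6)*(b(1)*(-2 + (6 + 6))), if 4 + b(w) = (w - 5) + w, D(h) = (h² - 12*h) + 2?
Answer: 2380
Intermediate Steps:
D(h) = 2 + h² - 12*h
b(w) = -9 + 2*w (b(w) = -4 + ((w - 5) + w) = -4 + ((-5 + w) + w) = -4 + (-5 + 2*w) = -9 + 2*w)
D(6)*(b(1)*(-2 + (6 + 6))) = (2 + 6² - 12*6)*((-9 + 2*1)*(-2 + (6 + 6))) = (2 + 36 - 72)*((-9 + 2)*(-2 + 12)) = -(-238)*10 = -34*(-70) = 2380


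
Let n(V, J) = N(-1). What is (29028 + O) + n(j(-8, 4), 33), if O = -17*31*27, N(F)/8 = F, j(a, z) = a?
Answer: 14791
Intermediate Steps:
N(F) = 8*F
O = -14229 (O = -527*27 = -14229)
n(V, J) = -8 (n(V, J) = 8*(-1) = -8)
(29028 + O) + n(j(-8, 4), 33) = (29028 - 14229) - 8 = 14799 - 8 = 14791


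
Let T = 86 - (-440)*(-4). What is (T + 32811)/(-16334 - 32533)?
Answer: -10379/16289 ≈ -0.63718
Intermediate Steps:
T = -1674 (T = 86 - 88*20 = 86 - 1760 = -1674)
(T + 32811)/(-16334 - 32533) = (-1674 + 32811)/(-16334 - 32533) = 31137/(-48867) = 31137*(-1/48867) = -10379/16289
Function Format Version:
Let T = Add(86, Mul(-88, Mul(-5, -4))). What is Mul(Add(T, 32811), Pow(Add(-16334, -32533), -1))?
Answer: Rational(-10379, 16289) ≈ -0.63718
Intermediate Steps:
T = -1674 (T = Add(86, Mul(-88, 20)) = Add(86, -1760) = -1674)
Mul(Add(T, 32811), Pow(Add(-16334, -32533), -1)) = Mul(Add(-1674, 32811), Pow(Add(-16334, -32533), -1)) = Mul(31137, Pow(-48867, -1)) = Mul(31137, Rational(-1, 48867)) = Rational(-10379, 16289)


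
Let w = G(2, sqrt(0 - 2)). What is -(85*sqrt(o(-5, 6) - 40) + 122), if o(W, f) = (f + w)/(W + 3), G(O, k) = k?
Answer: -122 - 85*sqrt(-172 - 2*I*sqrt(2))/2 ≈ -126.58 + 557.4*I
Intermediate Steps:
w = I*sqrt(2) (w = sqrt(0 - 2) = sqrt(-2) = I*sqrt(2) ≈ 1.4142*I)
o(W, f) = (f + I*sqrt(2))/(3 + W) (o(W, f) = (f + I*sqrt(2))/(W + 3) = (f + I*sqrt(2))/(3 + W))
-(85*sqrt(o(-5, 6) - 40) + 122) = -(85*sqrt((6 + I*sqrt(2))/(3 - 5) - 40) + 122) = -(85*sqrt((6 + I*sqrt(2))/(-2) - 40) + 122) = -(85*sqrt(-(6 + I*sqrt(2))/2 - 40) + 122) = -(85*sqrt((-3 - I*sqrt(2)/2) - 40) + 122) = -(85*sqrt(-43 - I*sqrt(2)/2) + 122) = -(122 + 85*sqrt(-43 - I*sqrt(2)/2)) = -122 - 85*sqrt(-43 - I*sqrt(2)/2)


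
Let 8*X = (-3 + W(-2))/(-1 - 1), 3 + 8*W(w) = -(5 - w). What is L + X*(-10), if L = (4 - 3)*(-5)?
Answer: -245/32 ≈ -7.6563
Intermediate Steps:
L = -5 (L = 1*(-5) = -5)
W(w) = -1 + w/8 (W(w) = -3/8 + (-(5 - w))/8 = -3/8 + (-5 + w)/8 = -3/8 + (-5/8 + w/8) = -1 + w/8)
X = 17/64 (X = ((-3 + (-1 + (1/8)*(-2)))/(-1 - 1))/8 = ((-3 + (-1 - 1/4))/(-2))/8 = ((-3 - 5/4)*(-1/2))/8 = (-17/4*(-1/2))/8 = (1/8)*(17/8) = 17/64 ≈ 0.26563)
L + X*(-10) = -5 + (17/64)*(-10) = -5 - 85/32 = -245/32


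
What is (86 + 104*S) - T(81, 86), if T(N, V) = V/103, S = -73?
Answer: -773204/103 ≈ -7506.8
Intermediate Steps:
T(N, V) = V/103 (T(N, V) = V*(1/103) = V/103)
(86 + 104*S) - T(81, 86) = (86 + 104*(-73)) - 86/103 = (86 - 7592) - 1*86/103 = -7506 - 86/103 = -773204/103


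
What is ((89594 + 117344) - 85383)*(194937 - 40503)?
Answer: 18772224870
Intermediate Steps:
((89594 + 117344) - 85383)*(194937 - 40503) = (206938 - 85383)*154434 = 121555*154434 = 18772224870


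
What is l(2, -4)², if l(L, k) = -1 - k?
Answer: 9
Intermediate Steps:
l(2, -4)² = (-1 - 1*(-4))² = (-1 + 4)² = 3² = 9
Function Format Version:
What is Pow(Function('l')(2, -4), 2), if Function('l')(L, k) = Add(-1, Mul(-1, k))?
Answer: 9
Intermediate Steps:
Pow(Function('l')(2, -4), 2) = Pow(Add(-1, Mul(-1, -4)), 2) = Pow(Add(-1, 4), 2) = Pow(3, 2) = 9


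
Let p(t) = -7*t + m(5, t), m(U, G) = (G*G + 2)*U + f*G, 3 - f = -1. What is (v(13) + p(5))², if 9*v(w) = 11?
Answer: 1190281/81 ≈ 14695.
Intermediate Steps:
f = 4 (f = 3 - 1*(-1) = 3 + 1 = 4)
m(U, G) = 4*G + U*(2 + G²) (m(U, G) = (G*G + 2)*U + 4*G = (G² + 2)*U + 4*G = (2 + G²)*U + 4*G = U*(2 + G²) + 4*G = 4*G + U*(2 + G²))
v(w) = 11/9 (v(w) = (⅑)*11 = 11/9)
p(t) = 10 - 3*t + 5*t² (p(t) = -7*t + (2*5 + 4*t + 5*t²) = -7*t + (10 + 4*t + 5*t²) = 10 - 3*t + 5*t²)
(v(13) + p(5))² = (11/9 + (10 - 3*5 + 5*5²))² = (11/9 + (10 - 15 + 5*25))² = (11/9 + (10 - 15 + 125))² = (11/9 + 120)² = (1091/9)² = 1190281/81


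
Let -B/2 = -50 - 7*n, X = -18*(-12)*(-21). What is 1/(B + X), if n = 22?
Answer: -1/4128 ≈ -0.00024225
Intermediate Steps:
X = -4536 (X = 216*(-21) = -4536)
B = 408 (B = -2*(-50 - 7*22) = -2*(-50 - 154) = -2*(-204) = 408)
1/(B + X) = 1/(408 - 4536) = 1/(-4128) = -1/4128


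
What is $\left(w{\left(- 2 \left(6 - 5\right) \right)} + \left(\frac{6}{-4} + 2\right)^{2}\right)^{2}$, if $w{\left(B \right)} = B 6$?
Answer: $\frac{2209}{16} \approx 138.06$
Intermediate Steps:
$w{\left(B \right)} = 6 B$
$\left(w{\left(- 2 \left(6 - 5\right) \right)} + \left(\frac{6}{-4} + 2\right)^{2}\right)^{2} = \left(6 \left(- 2 \left(6 - 5\right)\right) + \left(\frac{6}{-4} + 2\right)^{2}\right)^{2} = \left(6 \left(\left(-2\right) 1\right) + \left(6 \left(- \frac{1}{4}\right) + 2\right)^{2}\right)^{2} = \left(6 \left(-2\right) + \left(- \frac{3}{2} + 2\right)^{2}\right)^{2} = \left(-12 + \left(\frac{1}{2}\right)^{2}\right)^{2} = \left(-12 + \frac{1}{4}\right)^{2} = \left(- \frac{47}{4}\right)^{2} = \frac{2209}{16}$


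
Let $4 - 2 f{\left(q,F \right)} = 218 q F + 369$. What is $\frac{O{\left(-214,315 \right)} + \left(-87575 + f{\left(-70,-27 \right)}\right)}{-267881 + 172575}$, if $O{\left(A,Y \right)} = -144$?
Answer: $\frac{587823}{190612} \approx 3.0839$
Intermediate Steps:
$f{\left(q,F \right)} = - \frac{365}{2} - 109 F q$ ($f{\left(q,F \right)} = 2 - \frac{218 q F + 369}{2} = 2 - \frac{218 F q + 369}{2} = 2 - \frac{369 + 218 F q}{2} = 2 - \left(\frac{369}{2} + 109 F q\right) = - \frac{365}{2} - 109 F q$)
$\frac{O{\left(-214,315 \right)} + \left(-87575 + f{\left(-70,-27 \right)}\right)}{-267881 + 172575} = \frac{-144 - \left(\frac{175515}{2} + 206010\right)}{-267881 + 172575} = \frac{-144 - \frac{587535}{2}}{-95306} = \left(-144 - \frac{587535}{2}\right) \left(- \frac{1}{95306}\right) = \left(- \frac{587823}{2}\right) \left(- \frac{1}{95306}\right) = \frac{587823}{190612}$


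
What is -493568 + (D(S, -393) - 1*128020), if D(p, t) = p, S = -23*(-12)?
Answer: -621312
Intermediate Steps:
S = 276
-493568 + (D(S, -393) - 1*128020) = -493568 + (276 - 1*128020) = -493568 + (276 - 128020) = -493568 - 127744 = -621312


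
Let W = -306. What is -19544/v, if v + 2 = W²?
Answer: -9772/46817 ≈ -0.20873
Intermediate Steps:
v = 93634 (v = -2 + (-306)² = -2 + 93636 = 93634)
-19544/v = -19544/93634 = -19544*1/93634 = -9772/46817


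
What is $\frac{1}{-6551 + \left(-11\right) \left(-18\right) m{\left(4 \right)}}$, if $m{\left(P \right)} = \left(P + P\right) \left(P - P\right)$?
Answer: $- \frac{1}{6551} \approx -0.00015265$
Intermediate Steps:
$m{\left(P \right)} = 0$ ($m{\left(P \right)} = 2 P 0 = 0$)
$\frac{1}{-6551 + \left(-11\right) \left(-18\right) m{\left(4 \right)}} = \frac{1}{-6551 + \left(-11\right) \left(-18\right) 0} = \frac{1}{-6551 + 198 \cdot 0} = \frac{1}{-6551 + 0} = \frac{1}{-6551} = - \frac{1}{6551}$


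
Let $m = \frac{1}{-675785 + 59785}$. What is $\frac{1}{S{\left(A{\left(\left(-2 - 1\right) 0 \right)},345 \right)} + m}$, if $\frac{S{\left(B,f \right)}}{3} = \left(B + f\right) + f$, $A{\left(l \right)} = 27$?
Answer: $\frac{616000}{1325015999} \approx 0.0004649$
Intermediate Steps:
$S{\left(B,f \right)} = 3 B + 6 f$ ($S{\left(B,f \right)} = 3 \left(\left(B + f\right) + f\right) = 3 \left(B + 2 f\right) = 3 B + 6 f$)
$m = - \frac{1}{616000}$ ($m = \frac{1}{-616000} = - \frac{1}{616000} \approx -1.6234 \cdot 10^{-6}$)
$\frac{1}{S{\left(A{\left(\left(-2 - 1\right) 0 \right)},345 \right)} + m} = \frac{1}{\left(3 \cdot 27 + 6 \cdot 345\right) - \frac{1}{616000}} = \frac{1}{\left(81 + 2070\right) - \frac{1}{616000}} = \frac{1}{2151 - \frac{1}{616000}} = \frac{1}{\frac{1325015999}{616000}} = \frac{616000}{1325015999}$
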